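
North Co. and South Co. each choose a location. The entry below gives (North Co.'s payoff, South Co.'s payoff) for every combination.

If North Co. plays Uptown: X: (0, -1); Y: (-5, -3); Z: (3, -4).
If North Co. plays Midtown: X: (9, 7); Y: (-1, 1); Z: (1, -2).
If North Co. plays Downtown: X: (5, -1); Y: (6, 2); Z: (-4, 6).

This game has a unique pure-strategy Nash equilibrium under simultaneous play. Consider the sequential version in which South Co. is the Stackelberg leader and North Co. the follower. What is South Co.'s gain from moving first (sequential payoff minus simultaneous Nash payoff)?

0

Work backward from North Co.'s decision.
- X: BR = Midtown, leader payoff 7.
- Y: BR = Downtown, leader payoff 2.
- Z: BR = Uptown, leader payoff -4.
South Co.'s induced payoffs are 7, 2, -4, so South Co. commits to X. Subgame-perfect outcome: (Midtown, X) with payoffs (9, 7).
Now find the simultaneous Nash equilibrium.
North Co.'s best replies: X→Midtown; Y→Downtown; Z→Uptown.
South Co.'s best replies: Uptown→X; Midtown→X; Downtown→Z.
Only (Midtown, X) has each player best-responding; Nash payoffs (9, 7).
South Co.'s commitment gain: 7 − 7 = 0.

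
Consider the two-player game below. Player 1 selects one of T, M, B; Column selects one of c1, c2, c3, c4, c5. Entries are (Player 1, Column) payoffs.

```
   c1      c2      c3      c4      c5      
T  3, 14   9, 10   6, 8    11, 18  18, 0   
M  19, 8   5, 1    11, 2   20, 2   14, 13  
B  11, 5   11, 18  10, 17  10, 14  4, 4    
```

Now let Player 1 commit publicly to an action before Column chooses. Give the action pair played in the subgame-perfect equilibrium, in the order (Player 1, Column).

Backward induction with Player 1 moving first.
- T: Column compares 14, 10, 8, 18, 0 and picks c4; Player 1 would get 11.
- M: Column compares 8, 1, 2, 2, 13 and picks c5; Player 1 would get 14.
- B: Column compares 5, 18, 17, 14, 4 and picks c2; Player 1 would get 11.
Maximizing over 11, 14, 11, Player 1 chooses M. Subgame-perfect outcome: (M, c5) with payoffs (14, 13).

(M, c5)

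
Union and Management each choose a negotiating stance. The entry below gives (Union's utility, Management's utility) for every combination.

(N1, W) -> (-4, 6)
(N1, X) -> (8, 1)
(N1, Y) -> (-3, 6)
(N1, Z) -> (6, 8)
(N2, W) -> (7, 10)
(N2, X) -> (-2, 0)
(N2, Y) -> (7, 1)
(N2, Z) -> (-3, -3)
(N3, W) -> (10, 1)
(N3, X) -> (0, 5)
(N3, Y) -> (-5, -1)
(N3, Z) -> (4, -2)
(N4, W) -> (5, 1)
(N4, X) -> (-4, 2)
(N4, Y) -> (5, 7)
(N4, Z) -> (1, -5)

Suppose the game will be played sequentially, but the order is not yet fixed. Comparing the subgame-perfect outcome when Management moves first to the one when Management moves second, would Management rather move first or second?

second

If Union leads: Management's best replies are N1→Z, N2→W, N3→X, N4→Y; Union's induced payoffs 6, 7, 0, 5; outcome (N2, W), payoffs (7, 10).
If Management leads: Union's best replies are W→N3, X→N1, Y→N2, Z→N1; Management's induced payoffs 1, 1, 1, 8; outcome (N1, Z), payoffs (6, 8).
Management gets 8 moving first and 10 moving second, so Management prefers to move second.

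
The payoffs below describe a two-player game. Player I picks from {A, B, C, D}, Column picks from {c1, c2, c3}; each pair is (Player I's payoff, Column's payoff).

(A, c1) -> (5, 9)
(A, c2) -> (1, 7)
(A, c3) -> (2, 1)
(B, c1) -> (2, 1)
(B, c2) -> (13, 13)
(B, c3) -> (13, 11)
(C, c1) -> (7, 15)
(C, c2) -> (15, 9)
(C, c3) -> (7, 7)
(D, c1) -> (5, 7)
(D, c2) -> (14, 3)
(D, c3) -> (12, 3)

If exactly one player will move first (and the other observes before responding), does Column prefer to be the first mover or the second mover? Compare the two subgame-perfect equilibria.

If Player I leads: Column's best replies are A→c1, B→c2, C→c1, D→c1; Player I's induced payoffs 5, 13, 7, 5; outcome (B, c2), payoffs (13, 13).
If Column leads: Player I's best replies are c1→C, c2→C, c3→B; Column's induced payoffs 15, 9, 11; outcome (C, c1), payoffs (7, 15).
Column gets 15 moving first and 13 moving second, so Column prefers to move first.

first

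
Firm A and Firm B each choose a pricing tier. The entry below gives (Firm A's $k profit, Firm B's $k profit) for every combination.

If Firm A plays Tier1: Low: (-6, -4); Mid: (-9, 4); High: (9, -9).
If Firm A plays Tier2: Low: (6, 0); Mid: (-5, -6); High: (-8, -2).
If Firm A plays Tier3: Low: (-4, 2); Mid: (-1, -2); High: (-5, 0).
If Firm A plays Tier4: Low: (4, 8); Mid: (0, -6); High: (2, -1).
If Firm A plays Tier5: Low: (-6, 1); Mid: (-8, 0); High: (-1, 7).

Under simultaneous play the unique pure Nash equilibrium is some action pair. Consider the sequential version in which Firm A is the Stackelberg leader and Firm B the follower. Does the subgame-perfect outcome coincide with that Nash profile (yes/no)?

yes

Backward induction with Firm A moving first.
- Tier1: BR = Mid, leader payoff -9.
- Tier2: BR = Low, leader payoff 6.
- Tier3: BR = Low, leader payoff -4.
- Tier4: BR = Low, leader payoff 4.
- Tier5: BR = High, leader payoff -1.
Firm A's induced payoffs are -9, 6, -4, 4, -1, so Firm A commits to Tier2. Subgame-perfect outcome: (Tier2, Low) with payoffs (6, 0).
Under simultaneous play:
Firm A's best replies: Low→Tier2; Mid→Tier4; High→Tier1.
Firm B's best replies: Tier1→Mid; Tier2→Low; Tier3→Low; Tier4→Low; Tier5→High.
The unique mutual best reply is (Tier2, Low), giving (6, 0).
Sequential outcome (Tier2, Low) coincides with the Nash profile (Tier2, Low).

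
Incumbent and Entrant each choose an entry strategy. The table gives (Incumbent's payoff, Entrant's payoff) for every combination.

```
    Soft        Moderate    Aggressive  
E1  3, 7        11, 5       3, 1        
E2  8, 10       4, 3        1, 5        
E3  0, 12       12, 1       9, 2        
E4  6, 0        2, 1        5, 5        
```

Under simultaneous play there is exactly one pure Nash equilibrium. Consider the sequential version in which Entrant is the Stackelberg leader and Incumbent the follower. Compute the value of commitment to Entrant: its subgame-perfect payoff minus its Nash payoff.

0

Incumbent best-responds to each possible Entrant move:
- Soft: Incumbent compares 3, 8, 0, 6 and picks E2; Entrant would get 10.
- Moderate: Incumbent compares 11, 4, 12, 2 and picks E3; Entrant would get 1.
- Aggressive: Incumbent compares 3, 1, 9, 5 and picks E3; Entrant would get 2.
Among 10, 1, 2, the best is 10 at Soft. Subgame-perfect outcome: (E2, Soft) with payoffs (8, 10).
For the simultaneous game, intersect best replies.
Incumbent's best replies: Soft→E2; Moderate→E3; Aggressive→E3.
Entrant's best replies: E1→Soft; E2→Soft; E3→Soft; E4→Aggressive.
Only (E2, Soft) has each player best-responding; Nash payoffs (8, 10).
Entrant's commitment gain: 10 − 10 = 0.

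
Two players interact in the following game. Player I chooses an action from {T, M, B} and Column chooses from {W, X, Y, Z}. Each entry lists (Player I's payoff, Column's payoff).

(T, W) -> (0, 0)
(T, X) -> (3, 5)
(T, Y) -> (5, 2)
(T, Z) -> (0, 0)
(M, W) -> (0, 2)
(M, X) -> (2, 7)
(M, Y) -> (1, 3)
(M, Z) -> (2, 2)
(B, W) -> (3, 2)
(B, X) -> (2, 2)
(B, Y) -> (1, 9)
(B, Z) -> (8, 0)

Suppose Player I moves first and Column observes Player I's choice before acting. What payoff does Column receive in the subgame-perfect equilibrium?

5

Work backward from Column's decision.
- T: Column compares 0, 5, 2, 0 and picks X; Player I would get 3.
- M: Column compares 2, 7, 3, 2 and picks X; Player I would get 2.
- B: Column compares 2, 2, 9, 0 and picks Y; Player I would get 1.
Among 3, 2, 1, the best is 3 at T. Subgame-perfect outcome: (T, X) with payoffs (3, 5).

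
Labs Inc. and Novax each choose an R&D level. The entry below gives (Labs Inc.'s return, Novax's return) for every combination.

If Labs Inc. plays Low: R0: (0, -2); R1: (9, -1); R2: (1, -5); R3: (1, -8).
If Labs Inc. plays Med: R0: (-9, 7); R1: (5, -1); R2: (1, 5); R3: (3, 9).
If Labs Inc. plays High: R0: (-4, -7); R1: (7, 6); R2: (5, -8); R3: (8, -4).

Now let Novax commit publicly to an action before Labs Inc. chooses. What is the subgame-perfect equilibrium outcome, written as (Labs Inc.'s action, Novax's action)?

(Low, R1)

Work backward from Labs Inc.'s decision.
- R0: Labs Inc. compares 0, -9, -4 and picks Low; Novax would get -2.
- R1: Labs Inc. compares 9, 5, 7 and picks Low; Novax would get -1.
- R2: Labs Inc. compares 1, 1, 5 and picks High; Novax would get -8.
- R3: Labs Inc. compares 1, 3, 8 and picks High; Novax would get -4.
Maximizing over -2, -1, -8, -4, Novax chooses R1. Subgame-perfect outcome: (Low, R1) with payoffs (9, -1).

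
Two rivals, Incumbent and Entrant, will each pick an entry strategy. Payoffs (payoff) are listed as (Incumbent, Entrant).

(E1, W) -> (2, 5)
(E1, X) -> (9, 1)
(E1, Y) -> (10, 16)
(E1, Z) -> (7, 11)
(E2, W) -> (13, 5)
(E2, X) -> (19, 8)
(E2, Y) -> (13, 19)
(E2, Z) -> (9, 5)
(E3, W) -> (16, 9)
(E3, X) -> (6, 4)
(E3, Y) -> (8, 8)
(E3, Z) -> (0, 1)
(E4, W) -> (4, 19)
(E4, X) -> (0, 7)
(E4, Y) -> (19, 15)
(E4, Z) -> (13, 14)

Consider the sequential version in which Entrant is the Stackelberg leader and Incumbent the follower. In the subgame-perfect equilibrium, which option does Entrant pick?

Work backward from Incumbent's decision.
- W: BR = E3, leader payoff 9.
- X: BR = E2, leader payoff 8.
- Y: BR = E4, leader payoff 15.
- Z: BR = E4, leader payoff 14.
Among 9, 8, 15, 14, the best is 15 at Y. Subgame-perfect outcome: (E4, Y) with payoffs (19, 15).

Y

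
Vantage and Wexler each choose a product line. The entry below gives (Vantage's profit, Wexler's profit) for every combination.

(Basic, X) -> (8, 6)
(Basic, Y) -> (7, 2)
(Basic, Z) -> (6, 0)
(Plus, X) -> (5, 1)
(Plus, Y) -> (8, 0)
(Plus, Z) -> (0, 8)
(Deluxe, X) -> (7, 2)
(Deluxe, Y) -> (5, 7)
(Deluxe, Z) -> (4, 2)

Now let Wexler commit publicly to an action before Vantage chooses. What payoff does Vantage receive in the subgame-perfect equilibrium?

Backward induction with Wexler moving first.
- X: BR = Basic, leader payoff 6.
- Y: BR = Plus, leader payoff 0.
- Z: BR = Basic, leader payoff 0.
Wexler's induced payoffs are 6, 0, 0, so Wexler commits to X. Subgame-perfect outcome: (Basic, X) with payoffs (8, 6).

8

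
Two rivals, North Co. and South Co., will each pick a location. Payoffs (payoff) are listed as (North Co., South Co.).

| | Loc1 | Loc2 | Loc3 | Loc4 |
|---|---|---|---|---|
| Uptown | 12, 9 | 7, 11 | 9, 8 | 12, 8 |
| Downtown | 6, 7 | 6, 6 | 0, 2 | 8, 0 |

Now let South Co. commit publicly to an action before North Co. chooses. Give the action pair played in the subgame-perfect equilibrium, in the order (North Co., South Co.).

(Uptown, Loc2)

Backward induction with South Co. moving first.
- Loc1: North Co. compares 12, 6 and picks Uptown; South Co. would get 9.
- Loc2: North Co. compares 7, 6 and picks Uptown; South Co. would get 11.
- Loc3: North Co. compares 9, 0 and picks Uptown; South Co. would get 8.
- Loc4: North Co. compares 12, 8 and picks Uptown; South Co. would get 8.
Maximizing over 9, 11, 8, 8, South Co. chooses Loc2. Subgame-perfect outcome: (Uptown, Loc2) with payoffs (7, 11).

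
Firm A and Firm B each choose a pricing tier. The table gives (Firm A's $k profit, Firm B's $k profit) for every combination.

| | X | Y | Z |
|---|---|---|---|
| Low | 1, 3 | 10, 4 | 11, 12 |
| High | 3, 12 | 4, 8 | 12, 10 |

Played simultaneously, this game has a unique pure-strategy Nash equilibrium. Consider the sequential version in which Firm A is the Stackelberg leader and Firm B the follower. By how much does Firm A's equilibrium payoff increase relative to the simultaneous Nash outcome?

Backward induction with Firm A moving first.
- Low: Firm B compares 3, 4, 12 and picks Z; Firm A would get 11.
- High: Firm B compares 12, 8, 10 and picks X; Firm A would get 3.
Firm A's induced payoffs are 11, 3, so Firm A commits to Low. Subgame-perfect outcome: (Low, Z) with payoffs (11, 12).
For the simultaneous game, intersect best replies.
Firm A's best replies: X→High; Y→Low; Z→High.
Firm B's best replies: Low→Z; High→X.
The unique mutual best reply is (High, X), giving (3, 12).
Firm A's commitment gain: 11 − 3 = 8.

8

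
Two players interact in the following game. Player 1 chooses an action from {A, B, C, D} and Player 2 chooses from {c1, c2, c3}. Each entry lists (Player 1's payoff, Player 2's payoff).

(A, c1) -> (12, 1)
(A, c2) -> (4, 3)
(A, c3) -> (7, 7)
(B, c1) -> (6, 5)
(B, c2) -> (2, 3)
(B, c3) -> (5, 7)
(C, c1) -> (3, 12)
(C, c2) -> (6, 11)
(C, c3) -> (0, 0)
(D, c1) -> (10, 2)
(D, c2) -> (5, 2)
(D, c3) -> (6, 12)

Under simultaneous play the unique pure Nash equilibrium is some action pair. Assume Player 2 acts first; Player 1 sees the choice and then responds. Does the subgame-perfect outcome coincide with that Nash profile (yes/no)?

no

Work backward from Player 1's decision.
- c1: Player 1 compares 12, 6, 3, 10 and picks A; Player 2 would get 1.
- c2: Player 1 compares 4, 2, 6, 5 and picks C; Player 2 would get 11.
- c3: Player 1 compares 7, 5, 0, 6 and picks A; Player 2 would get 7.
Among 1, 11, 7, the best is 11 at c2. Subgame-perfect outcome: (C, c2) with payoffs (6, 11).
Now find the simultaneous Nash equilibrium.
Player 1's best replies: c1→A; c2→C; c3→A.
Player 2's best replies: A→c3; B→c3; C→c1; D→c3.
Only (A, c3) has each player best-responding; Nash payoffs (7, 7).
Sequential outcome (C, c2) differs from the Nash profile (A, c3).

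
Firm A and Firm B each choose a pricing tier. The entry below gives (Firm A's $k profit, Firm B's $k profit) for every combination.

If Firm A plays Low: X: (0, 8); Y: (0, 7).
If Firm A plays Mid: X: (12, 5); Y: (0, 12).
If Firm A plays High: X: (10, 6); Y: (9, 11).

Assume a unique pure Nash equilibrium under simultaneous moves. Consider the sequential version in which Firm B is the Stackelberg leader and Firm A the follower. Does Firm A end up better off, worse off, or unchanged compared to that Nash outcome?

unchanged

Work backward from Firm A's decision.
- X: Firm A compares 0, 12, 10 and picks Mid; Firm B would get 5.
- Y: Firm A compares 0, 0, 9 and picks High; Firm B would get 11.
Firm B's induced payoffs are 5, 11, so Firm B commits to Y. Subgame-perfect outcome: (High, Y) with payoffs (9, 11).
For the simultaneous game, intersect best replies.
Firm A's best replies: X→Mid; Y→High.
Firm B's best replies: Low→X; Mid→Y; High→Y.
The unique mutual best reply is (High, Y), giving (9, 11).
Firm A earns 9 sequentially versus 9 at the Nash outcome: unchanged.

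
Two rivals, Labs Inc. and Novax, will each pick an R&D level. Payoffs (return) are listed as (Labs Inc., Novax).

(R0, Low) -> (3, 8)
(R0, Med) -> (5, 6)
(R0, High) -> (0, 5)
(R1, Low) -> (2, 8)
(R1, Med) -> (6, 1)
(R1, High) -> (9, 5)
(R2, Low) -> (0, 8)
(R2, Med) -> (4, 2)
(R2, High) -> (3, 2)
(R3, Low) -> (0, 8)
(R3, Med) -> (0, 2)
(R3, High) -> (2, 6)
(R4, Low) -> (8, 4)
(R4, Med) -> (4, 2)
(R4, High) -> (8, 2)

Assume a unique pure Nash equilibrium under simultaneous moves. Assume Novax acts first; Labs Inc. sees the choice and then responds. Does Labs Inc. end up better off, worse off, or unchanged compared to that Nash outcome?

better off

Backward induction with Novax moving first.
- Low: BR = R4, leader payoff 4.
- Med: BR = R1, leader payoff 1.
- High: BR = R1, leader payoff 5.
Among 4, 1, 5, the best is 5 at High. Subgame-perfect outcome: (R1, High) with payoffs (9, 5).
For the simultaneous game, intersect best replies.
Labs Inc.'s best replies: Low→R4; Med→R1; High→R1.
Novax's best replies: R0→Low; R1→Low; R2→Low; R3→Low; R4→Low.
The unique mutual best reply is (R4, Low), giving (8, 4).
Labs Inc. earns 9 sequentially versus 8 at the Nash outcome: better off.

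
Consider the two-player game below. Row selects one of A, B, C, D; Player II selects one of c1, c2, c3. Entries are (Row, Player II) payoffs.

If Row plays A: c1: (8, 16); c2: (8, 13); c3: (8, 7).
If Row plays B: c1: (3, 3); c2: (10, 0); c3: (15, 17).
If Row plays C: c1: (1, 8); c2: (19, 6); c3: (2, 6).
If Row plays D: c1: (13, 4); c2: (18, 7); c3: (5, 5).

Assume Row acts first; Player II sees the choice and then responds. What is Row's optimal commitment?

Backward induction with Row moving first.
- A: Player II compares 16, 13, 7 and picks c1; Row would get 8.
- B: Player II compares 3, 0, 17 and picks c3; Row would get 15.
- C: Player II compares 8, 6, 6 and picks c1; Row would get 1.
- D: Player II compares 4, 7, 5 and picks c2; Row would get 18.
Row's induced payoffs are 8, 15, 1, 18, so Row commits to D. Subgame-perfect outcome: (D, c2) with payoffs (18, 7).

D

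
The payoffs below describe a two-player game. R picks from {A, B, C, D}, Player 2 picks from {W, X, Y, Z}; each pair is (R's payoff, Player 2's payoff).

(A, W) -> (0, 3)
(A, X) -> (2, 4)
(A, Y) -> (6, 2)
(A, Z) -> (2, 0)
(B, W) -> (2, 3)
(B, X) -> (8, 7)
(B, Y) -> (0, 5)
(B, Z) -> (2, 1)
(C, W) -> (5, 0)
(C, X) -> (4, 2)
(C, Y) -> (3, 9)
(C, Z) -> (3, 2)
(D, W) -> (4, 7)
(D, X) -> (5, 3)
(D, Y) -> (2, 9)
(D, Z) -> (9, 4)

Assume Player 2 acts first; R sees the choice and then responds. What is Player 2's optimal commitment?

Work backward from R's decision.
- W: BR = C, leader payoff 0.
- X: BR = B, leader payoff 7.
- Y: BR = A, leader payoff 2.
- Z: BR = D, leader payoff 4.
Among 0, 7, 2, 4, the best is 7 at X. Subgame-perfect outcome: (B, X) with payoffs (8, 7).

X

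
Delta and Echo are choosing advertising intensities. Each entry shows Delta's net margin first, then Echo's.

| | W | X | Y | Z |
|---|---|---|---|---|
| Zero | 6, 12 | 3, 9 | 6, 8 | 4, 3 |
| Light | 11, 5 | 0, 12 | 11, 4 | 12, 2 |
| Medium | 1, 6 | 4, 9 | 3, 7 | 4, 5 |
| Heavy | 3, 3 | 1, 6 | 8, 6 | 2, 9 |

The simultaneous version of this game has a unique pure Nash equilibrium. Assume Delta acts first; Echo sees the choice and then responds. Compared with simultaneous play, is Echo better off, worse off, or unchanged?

Work backward from Echo's decision.
- Zero → Echo plays W (best of 12, 9, 8, 3); Delta gets 6.
- Light → Echo plays X (best of 5, 12, 4, 2); Delta gets 0.
- Medium → Echo plays X (best of 6, 9, 7, 5); Delta gets 4.
- Heavy → Echo plays Z (best of 3, 6, 6, 9); Delta gets 2.
Maximizing over 6, 0, 4, 2, Delta chooses Zero. Subgame-perfect outcome: (Zero, W) with payoffs (6, 12).
Under simultaneous play:
Delta's best replies: W→Light; X→Medium; Y→Light; Z→Light.
Echo's best replies: Zero→W; Light→X; Medium→X; Heavy→Z.
The unique mutual best reply is (Medium, X), giving (4, 9).
Echo earns 12 sequentially versus 9 at the Nash outcome: better off.

better off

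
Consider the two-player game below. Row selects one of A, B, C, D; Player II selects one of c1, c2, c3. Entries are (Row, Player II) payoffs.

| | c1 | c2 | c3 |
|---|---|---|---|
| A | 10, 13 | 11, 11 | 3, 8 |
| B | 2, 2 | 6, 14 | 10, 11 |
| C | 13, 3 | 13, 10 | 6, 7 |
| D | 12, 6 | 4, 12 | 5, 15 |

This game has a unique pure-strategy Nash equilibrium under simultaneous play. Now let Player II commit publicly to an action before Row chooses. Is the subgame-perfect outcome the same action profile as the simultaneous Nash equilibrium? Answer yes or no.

no

Row best-responds to each possible Player II move:
- c1: BR = C, leader payoff 3.
- c2: BR = C, leader payoff 10.
- c3: BR = B, leader payoff 11.
Maximizing over 3, 10, 11, Player II chooses c3. Subgame-perfect outcome: (B, c3) with payoffs (10, 11).
Under simultaneous play:
Row's best replies: c1→C; c2→C; c3→B.
Player II's best replies: A→c1; B→c2; C→c2; D→c3.
Only (C, c2) has each player best-responding; Nash payoffs (13, 10).
Sequential outcome (B, c3) differs from the Nash profile (C, c2).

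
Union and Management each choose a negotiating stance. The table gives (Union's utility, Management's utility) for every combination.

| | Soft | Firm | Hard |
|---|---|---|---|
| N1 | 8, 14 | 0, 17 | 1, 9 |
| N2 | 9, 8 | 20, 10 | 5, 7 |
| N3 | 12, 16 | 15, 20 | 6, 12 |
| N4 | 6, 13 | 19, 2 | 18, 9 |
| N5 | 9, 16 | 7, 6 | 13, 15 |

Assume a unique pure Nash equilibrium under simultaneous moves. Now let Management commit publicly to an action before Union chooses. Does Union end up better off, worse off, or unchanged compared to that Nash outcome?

Work backward from Union's decision.
- Soft: Union compares 8, 9, 12, 6, 9 and picks N3; Management would get 16.
- Firm: Union compares 0, 20, 15, 19, 7 and picks N2; Management would get 10.
- Hard: Union compares 1, 5, 6, 18, 13 and picks N4; Management would get 9.
Among 16, 10, 9, the best is 16 at Soft. Subgame-perfect outcome: (N3, Soft) with payoffs (12, 16).
Under simultaneous play:
Union's best replies: Soft→N3; Firm→N2; Hard→N4.
Management's best replies: N1→Firm; N2→Firm; N3→Firm; N4→Soft; N5→Soft.
Only (N2, Firm) has each player best-responding; Nash payoffs (20, 10).
Union earns 12 sequentially versus 20 at the Nash outcome: worse off.

worse off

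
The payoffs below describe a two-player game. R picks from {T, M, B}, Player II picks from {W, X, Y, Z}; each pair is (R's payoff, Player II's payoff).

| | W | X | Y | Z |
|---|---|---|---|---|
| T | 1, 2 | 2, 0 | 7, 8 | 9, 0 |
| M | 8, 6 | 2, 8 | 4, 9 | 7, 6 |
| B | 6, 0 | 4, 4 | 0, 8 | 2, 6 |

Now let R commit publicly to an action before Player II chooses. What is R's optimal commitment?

Backward induction with R moving first.
- T: Player II compares 2, 0, 8, 0 and picks Y; R would get 7.
- M: Player II compares 6, 8, 9, 6 and picks Y; R would get 4.
- B: Player II compares 0, 4, 8, 6 and picks Y; R would get 0.
R's induced payoffs are 7, 4, 0, so R commits to T. Subgame-perfect outcome: (T, Y) with payoffs (7, 8).

T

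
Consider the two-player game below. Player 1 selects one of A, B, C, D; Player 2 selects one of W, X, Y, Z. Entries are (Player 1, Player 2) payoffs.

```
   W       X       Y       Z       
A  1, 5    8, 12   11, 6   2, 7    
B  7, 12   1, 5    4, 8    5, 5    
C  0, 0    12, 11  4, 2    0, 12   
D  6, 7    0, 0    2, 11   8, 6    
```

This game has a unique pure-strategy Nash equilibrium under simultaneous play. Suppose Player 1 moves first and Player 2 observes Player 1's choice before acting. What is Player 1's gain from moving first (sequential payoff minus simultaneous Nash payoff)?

Backward induction with Player 1 moving first.
- A: BR = X, leader payoff 8.
- B: BR = W, leader payoff 7.
- C: BR = Z, leader payoff 0.
- D: BR = Y, leader payoff 2.
Among 8, 7, 0, 2, the best is 8 at A. Subgame-perfect outcome: (A, X) with payoffs (8, 12).
Under simultaneous play:
Player 1's best replies: W→B; X→C; Y→A; Z→D.
Player 2's best replies: A→X; B→W; C→Z; D→Y.
Only (B, W) has each player best-responding; Nash payoffs (7, 12).
Player 1's commitment gain: 8 − 7 = 1.

1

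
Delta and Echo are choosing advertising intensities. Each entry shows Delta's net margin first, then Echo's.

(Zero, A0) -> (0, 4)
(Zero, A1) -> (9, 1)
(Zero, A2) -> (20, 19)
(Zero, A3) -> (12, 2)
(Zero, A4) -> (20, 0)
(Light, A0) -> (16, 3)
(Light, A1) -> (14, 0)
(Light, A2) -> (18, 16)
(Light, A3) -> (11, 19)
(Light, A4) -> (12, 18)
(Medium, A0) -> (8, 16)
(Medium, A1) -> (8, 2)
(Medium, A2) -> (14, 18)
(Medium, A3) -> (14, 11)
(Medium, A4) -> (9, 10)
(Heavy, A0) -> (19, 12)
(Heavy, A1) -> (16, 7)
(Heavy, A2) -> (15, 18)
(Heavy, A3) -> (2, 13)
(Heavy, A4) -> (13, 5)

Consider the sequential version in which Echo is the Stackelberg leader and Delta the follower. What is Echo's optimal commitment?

Delta best-responds to each possible Echo move:
- A0 → Delta plays Heavy (best of 0, 16, 8, 19); Echo gets 12.
- A1 → Delta plays Heavy (best of 9, 14, 8, 16); Echo gets 7.
- A2 → Delta plays Zero (best of 20, 18, 14, 15); Echo gets 19.
- A3 → Delta plays Medium (best of 12, 11, 14, 2); Echo gets 11.
- A4 → Delta plays Zero (best of 20, 12, 9, 13); Echo gets 0.
Maximizing over 12, 7, 19, 11, 0, Echo chooses A2. Subgame-perfect outcome: (Zero, A2) with payoffs (20, 19).

A2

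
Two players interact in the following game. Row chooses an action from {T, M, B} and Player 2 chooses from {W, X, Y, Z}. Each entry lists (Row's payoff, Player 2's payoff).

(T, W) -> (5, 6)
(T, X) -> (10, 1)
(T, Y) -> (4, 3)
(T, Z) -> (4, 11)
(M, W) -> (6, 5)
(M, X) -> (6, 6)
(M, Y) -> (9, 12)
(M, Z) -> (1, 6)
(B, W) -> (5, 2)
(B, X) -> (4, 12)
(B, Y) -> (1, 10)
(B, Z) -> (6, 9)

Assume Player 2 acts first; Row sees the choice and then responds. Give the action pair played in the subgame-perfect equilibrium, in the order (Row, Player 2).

Backward induction with Player 2 moving first.
- W: Row compares 5, 6, 5 and picks M; Player 2 would get 5.
- X: Row compares 10, 6, 4 and picks T; Player 2 would get 1.
- Y: Row compares 4, 9, 1 and picks M; Player 2 would get 12.
- Z: Row compares 4, 1, 6 and picks B; Player 2 would get 9.
Maximizing over 5, 1, 12, 9, Player 2 chooses Y. Subgame-perfect outcome: (M, Y) with payoffs (9, 12).

(M, Y)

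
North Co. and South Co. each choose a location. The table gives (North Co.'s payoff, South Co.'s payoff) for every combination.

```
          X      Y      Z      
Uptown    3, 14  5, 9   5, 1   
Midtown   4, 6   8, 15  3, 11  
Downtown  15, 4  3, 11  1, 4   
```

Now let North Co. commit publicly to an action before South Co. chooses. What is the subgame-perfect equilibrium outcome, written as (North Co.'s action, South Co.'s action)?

(Midtown, Y)

Backward induction with North Co. moving first.
- Uptown: BR = X, leader payoff 3.
- Midtown: BR = Y, leader payoff 8.
- Downtown: BR = Y, leader payoff 3.
Maximizing over 3, 8, 3, North Co. chooses Midtown. Subgame-perfect outcome: (Midtown, Y) with payoffs (8, 15).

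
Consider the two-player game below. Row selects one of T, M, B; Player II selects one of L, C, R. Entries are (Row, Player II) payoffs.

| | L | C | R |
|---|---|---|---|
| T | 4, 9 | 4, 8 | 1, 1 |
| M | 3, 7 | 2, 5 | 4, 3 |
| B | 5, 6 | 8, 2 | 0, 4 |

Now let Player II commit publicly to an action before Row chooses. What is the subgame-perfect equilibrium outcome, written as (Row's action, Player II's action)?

Work backward from Row's decision.
- L: Row compares 4, 3, 5 and picks B; Player II would get 6.
- C: Row compares 4, 2, 8 and picks B; Player II would get 2.
- R: Row compares 1, 4, 0 and picks M; Player II would get 3.
Maximizing over 6, 2, 3, Player II chooses L. Subgame-perfect outcome: (B, L) with payoffs (5, 6).

(B, L)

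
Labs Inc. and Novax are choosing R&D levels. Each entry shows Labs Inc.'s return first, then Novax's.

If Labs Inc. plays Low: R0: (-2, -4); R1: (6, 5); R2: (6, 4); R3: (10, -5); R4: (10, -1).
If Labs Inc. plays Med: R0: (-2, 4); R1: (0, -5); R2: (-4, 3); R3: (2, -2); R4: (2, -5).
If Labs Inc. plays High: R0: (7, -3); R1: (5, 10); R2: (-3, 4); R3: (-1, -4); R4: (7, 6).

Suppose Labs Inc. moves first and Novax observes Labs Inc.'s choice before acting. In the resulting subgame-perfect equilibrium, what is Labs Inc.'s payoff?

6

Solve by backward induction (Labs Inc. leads).
- Low → Novax plays R1 (best of -4, 5, 4, -5, -1); Labs Inc. gets 6.
- Med → Novax plays R0 (best of 4, -5, 3, -2, -5); Labs Inc. gets -2.
- High → Novax plays R1 (best of -3, 10, 4, -4, 6); Labs Inc. gets 5.
Among 6, -2, 5, the best is 6 at Low. Subgame-perfect outcome: (Low, R1) with payoffs (6, 5).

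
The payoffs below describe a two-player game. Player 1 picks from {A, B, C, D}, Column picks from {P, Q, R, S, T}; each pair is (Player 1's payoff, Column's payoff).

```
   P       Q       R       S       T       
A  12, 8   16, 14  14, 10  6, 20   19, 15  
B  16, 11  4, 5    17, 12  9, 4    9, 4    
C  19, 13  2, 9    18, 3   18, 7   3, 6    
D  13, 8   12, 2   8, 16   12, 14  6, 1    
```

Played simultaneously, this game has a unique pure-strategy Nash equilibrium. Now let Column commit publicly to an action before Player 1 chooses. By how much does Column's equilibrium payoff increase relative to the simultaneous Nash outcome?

2

Solve by backward induction (Column leads).
- P → Player 1 plays C (best of 12, 16, 19, 13); Column gets 13.
- Q → Player 1 plays A (best of 16, 4, 2, 12); Column gets 14.
- R → Player 1 plays C (best of 14, 17, 18, 8); Column gets 3.
- S → Player 1 plays C (best of 6, 9, 18, 12); Column gets 7.
- T → Player 1 plays A (best of 19, 9, 3, 6); Column gets 15.
Among 13, 14, 3, 7, 15, the best is 15 at T. Subgame-perfect outcome: (A, T) with payoffs (19, 15).
For the simultaneous game, intersect best replies.
Player 1's best replies: P→C; Q→A; R→C; S→C; T→A.
Column's best replies: A→S; B→R; C→P; D→R.
Only (C, P) has each player best-responding; Nash payoffs (19, 13).
Column's commitment gain: 15 − 13 = 2.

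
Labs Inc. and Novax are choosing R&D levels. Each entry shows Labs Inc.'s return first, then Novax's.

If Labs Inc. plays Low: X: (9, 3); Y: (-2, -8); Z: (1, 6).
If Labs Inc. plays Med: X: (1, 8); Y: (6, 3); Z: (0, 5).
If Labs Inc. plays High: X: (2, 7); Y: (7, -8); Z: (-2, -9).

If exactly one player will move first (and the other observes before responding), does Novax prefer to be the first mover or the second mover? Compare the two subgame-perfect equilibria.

second

If Labs Inc. leads: Novax's best replies are Low→Z, Med→X, High→X; Labs Inc.'s induced payoffs 1, 1, 2; outcome (High, X), payoffs (2, 7).
If Novax leads: Labs Inc.'s best replies are X→Low, Y→High, Z→Low; Novax's induced payoffs 3, -8, 6; outcome (Low, Z), payoffs (1, 6).
Novax gets 6 moving first and 7 moving second, so Novax prefers to move second.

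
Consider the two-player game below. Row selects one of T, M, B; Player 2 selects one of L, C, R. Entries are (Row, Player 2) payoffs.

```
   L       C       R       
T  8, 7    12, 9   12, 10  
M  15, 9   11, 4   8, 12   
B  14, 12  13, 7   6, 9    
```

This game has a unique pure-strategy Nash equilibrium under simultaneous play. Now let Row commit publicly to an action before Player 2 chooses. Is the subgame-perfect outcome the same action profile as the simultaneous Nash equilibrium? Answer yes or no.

Player 2 best-responds to each possible Row move:
- T: BR = R, leader payoff 12.
- M: BR = R, leader payoff 8.
- B: BR = L, leader payoff 14.
Maximizing over 12, 8, 14, Row chooses B. Subgame-perfect outcome: (B, L) with payoffs (14, 12).
For the simultaneous game, intersect best replies.
Row's best replies: L→M; C→B; R→T.
Player 2's best replies: T→R; M→R; B→L.
Only (T, R) has each player best-responding; Nash payoffs (12, 10).
Sequential outcome (B, L) differs from the Nash profile (T, R).

no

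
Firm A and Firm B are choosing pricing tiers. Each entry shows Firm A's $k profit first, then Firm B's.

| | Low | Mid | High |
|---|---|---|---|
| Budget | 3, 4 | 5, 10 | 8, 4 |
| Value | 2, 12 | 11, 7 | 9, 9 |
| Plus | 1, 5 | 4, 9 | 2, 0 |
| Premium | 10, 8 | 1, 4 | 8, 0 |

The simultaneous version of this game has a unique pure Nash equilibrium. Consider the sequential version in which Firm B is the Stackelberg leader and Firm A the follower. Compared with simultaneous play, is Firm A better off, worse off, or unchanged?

Solve by backward induction (Firm B leads).
- Low: BR = Premium, leader payoff 8.
- Mid: BR = Value, leader payoff 7.
- High: BR = Value, leader payoff 9.
Among 8, 7, 9, the best is 9 at High. Subgame-perfect outcome: (Value, High) with payoffs (9, 9).
For the simultaneous game, intersect best replies.
Firm A's best replies: Low→Premium; Mid→Value; High→Value.
Firm B's best replies: Budget→Mid; Value→Low; Plus→Mid; Premium→Low.
The unique mutual best reply is (Premium, Low), giving (10, 8).
Firm A earns 9 sequentially versus 10 at the Nash outcome: worse off.

worse off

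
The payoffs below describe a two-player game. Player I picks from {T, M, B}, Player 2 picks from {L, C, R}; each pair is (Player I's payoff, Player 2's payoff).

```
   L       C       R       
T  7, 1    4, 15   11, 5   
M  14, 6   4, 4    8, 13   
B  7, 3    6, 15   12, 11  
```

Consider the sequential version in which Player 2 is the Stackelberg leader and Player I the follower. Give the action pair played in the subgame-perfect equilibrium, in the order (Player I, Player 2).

Work backward from Player I's decision.
- L: BR = M, leader payoff 6.
- C: BR = B, leader payoff 15.
- R: BR = B, leader payoff 11.
Among 6, 15, 11, the best is 15 at C. Subgame-perfect outcome: (B, C) with payoffs (6, 15).

(B, C)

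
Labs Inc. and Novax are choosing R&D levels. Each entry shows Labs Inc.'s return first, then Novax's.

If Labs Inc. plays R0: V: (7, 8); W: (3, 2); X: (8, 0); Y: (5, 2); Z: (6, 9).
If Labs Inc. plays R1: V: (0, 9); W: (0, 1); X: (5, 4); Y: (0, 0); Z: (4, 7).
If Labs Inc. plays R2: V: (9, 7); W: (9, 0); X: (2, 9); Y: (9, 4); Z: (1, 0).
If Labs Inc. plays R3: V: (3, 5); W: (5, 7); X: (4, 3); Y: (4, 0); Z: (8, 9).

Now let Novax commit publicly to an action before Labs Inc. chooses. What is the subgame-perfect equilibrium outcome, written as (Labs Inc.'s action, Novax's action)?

Labs Inc. best-responds to each possible Novax move:
- V: Labs Inc. compares 7, 0, 9, 3 and picks R2; Novax would get 7.
- W: Labs Inc. compares 3, 0, 9, 5 and picks R2; Novax would get 0.
- X: Labs Inc. compares 8, 5, 2, 4 and picks R0; Novax would get 0.
- Y: Labs Inc. compares 5, 0, 9, 4 and picks R2; Novax would get 4.
- Z: Labs Inc. compares 6, 4, 1, 8 and picks R3; Novax would get 9.
Maximizing over 7, 0, 0, 4, 9, Novax chooses Z. Subgame-perfect outcome: (R3, Z) with payoffs (8, 9).

(R3, Z)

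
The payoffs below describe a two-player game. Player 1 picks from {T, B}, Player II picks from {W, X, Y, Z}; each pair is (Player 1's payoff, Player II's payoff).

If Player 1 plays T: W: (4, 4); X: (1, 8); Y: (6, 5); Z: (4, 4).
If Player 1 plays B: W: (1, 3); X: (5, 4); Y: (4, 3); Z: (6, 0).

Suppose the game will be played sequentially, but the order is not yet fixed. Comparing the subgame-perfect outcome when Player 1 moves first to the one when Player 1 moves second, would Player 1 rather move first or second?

If Player 1 leads: Player II's best replies are T→X, B→X; Player 1's induced payoffs 1, 5; outcome (B, X), payoffs (5, 4).
If Player II leads: Player 1's best replies are W→T, X→B, Y→T, Z→B; Player II's induced payoffs 4, 4, 5, 0; outcome (T, Y), payoffs (6, 5).
Player 1 gets 5 moving first and 6 moving second, so Player 1 prefers to move second.

second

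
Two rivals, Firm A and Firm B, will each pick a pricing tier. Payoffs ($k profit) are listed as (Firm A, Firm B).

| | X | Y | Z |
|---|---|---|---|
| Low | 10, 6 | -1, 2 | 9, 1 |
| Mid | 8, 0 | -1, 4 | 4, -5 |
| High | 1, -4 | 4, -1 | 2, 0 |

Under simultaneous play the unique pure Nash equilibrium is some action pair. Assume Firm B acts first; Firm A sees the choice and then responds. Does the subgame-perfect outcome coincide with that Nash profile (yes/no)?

Solve by backward induction (Firm B leads).
- X → Firm A plays Low (best of 10, 8, 1); Firm B gets 6.
- Y → Firm A plays High (best of -1, -1, 4); Firm B gets -1.
- Z → Firm A plays Low (best of 9, 4, 2); Firm B gets 1.
Firm B's induced payoffs are 6, -1, 1, so Firm B commits to X. Subgame-perfect outcome: (Low, X) with payoffs (10, 6).
Now find the simultaneous Nash equilibrium.
Firm A's best replies: X→Low; Y→High; Z→Low.
Firm B's best replies: Low→X; Mid→Y; High→Z.
Only (Low, X) has each player best-responding; Nash payoffs (10, 6).
Sequential outcome (Low, X) coincides with the Nash profile (Low, X).

yes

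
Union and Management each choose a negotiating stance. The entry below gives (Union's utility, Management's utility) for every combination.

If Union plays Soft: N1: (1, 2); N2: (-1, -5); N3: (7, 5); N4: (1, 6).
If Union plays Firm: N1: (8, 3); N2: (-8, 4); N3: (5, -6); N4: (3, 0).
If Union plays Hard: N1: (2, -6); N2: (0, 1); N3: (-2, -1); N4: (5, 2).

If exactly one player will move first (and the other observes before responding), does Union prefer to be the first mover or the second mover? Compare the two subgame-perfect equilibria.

second

If Union leads: Management's best replies are Soft→N4, Firm→N2, Hard→N4; Union's induced payoffs 1, -8, 5; outcome (Hard, N4), payoffs (5, 2).
If Management leads: Union's best replies are N1→Firm, N2→Hard, N3→Soft, N4→Hard; Management's induced payoffs 3, 1, 5, 2; outcome (Soft, N3), payoffs (7, 5).
Union gets 5 moving first and 7 moving second, so Union prefers to move second.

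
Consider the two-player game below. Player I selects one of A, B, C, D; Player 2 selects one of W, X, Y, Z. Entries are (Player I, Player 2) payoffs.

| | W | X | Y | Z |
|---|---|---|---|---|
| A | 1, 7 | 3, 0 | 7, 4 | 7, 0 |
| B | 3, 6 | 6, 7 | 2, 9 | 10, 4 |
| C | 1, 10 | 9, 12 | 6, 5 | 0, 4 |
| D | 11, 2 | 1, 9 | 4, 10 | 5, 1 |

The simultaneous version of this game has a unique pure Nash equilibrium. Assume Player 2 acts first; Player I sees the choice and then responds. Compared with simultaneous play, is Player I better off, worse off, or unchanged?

unchanged

Work backward from Player I's decision.
- W: BR = D, leader payoff 2.
- X: BR = C, leader payoff 12.
- Y: BR = A, leader payoff 4.
- Z: BR = B, leader payoff 4.
Player 2's induced payoffs are 2, 12, 4, 4, so Player 2 commits to X. Subgame-perfect outcome: (C, X) with payoffs (9, 12).
For the simultaneous game, intersect best replies.
Player I's best replies: W→D; X→C; Y→A; Z→B.
Player 2's best replies: A→W; B→Y; C→X; D→Y.
The unique mutual best reply is (C, X), giving (9, 12).
Player I earns 9 sequentially versus 9 at the Nash outcome: unchanged.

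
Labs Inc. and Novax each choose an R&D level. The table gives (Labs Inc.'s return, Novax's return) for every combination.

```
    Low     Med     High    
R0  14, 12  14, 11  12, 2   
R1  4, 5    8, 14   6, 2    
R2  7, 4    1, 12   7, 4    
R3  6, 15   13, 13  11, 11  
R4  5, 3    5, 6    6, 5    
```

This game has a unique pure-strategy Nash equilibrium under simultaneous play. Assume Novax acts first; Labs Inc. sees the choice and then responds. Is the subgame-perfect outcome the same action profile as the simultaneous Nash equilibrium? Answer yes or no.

yes

Work backward from Labs Inc.'s decision.
- Low: BR = R0, leader payoff 12.
- Med: BR = R0, leader payoff 11.
- High: BR = R0, leader payoff 2.
Among 12, 11, 2, the best is 12 at Low. Subgame-perfect outcome: (R0, Low) with payoffs (14, 12).
For the simultaneous game, intersect best replies.
Labs Inc.'s best replies: Low→R0; Med→R0; High→R0.
Novax's best replies: R0→Low; R1→Med; R2→Med; R3→Low; R4→Med.
Only (R0, Low) has each player best-responding; Nash payoffs (14, 12).
Sequential outcome (R0, Low) coincides with the Nash profile (R0, Low).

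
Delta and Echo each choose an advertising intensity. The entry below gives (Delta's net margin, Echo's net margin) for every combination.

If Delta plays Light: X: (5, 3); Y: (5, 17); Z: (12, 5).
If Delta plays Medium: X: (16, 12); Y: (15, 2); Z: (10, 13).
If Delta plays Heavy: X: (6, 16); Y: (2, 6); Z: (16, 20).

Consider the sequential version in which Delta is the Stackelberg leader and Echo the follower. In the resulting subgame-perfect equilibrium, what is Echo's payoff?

20

Solve by backward induction (Delta leads).
- Light → Echo plays Y (best of 3, 17, 5); Delta gets 5.
- Medium → Echo plays Z (best of 12, 2, 13); Delta gets 10.
- Heavy → Echo plays Z (best of 16, 6, 20); Delta gets 16.
Maximizing over 5, 10, 16, Delta chooses Heavy. Subgame-perfect outcome: (Heavy, Z) with payoffs (16, 20).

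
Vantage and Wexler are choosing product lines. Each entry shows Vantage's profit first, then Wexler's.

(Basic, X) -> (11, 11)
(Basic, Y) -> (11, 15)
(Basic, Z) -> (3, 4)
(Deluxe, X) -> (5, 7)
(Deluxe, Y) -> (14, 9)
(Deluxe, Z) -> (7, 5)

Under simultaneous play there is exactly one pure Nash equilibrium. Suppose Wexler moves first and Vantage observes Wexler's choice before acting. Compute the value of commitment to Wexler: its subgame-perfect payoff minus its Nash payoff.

2

Work backward from Vantage's decision.
- X: Vantage compares 11, 5 and picks Basic; Wexler would get 11.
- Y: Vantage compares 11, 14 and picks Deluxe; Wexler would get 9.
- Z: Vantage compares 3, 7 and picks Deluxe; Wexler would get 5.
Wexler's induced payoffs are 11, 9, 5, so Wexler commits to X. Subgame-perfect outcome: (Basic, X) with payoffs (11, 11).
For the simultaneous game, intersect best replies.
Vantage's best replies: X→Basic; Y→Deluxe; Z→Deluxe.
Wexler's best replies: Basic→Y; Deluxe→Y.
Only (Deluxe, Y) has each player best-responding; Nash payoffs (14, 9).
Wexler's commitment gain: 11 − 9 = 2.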